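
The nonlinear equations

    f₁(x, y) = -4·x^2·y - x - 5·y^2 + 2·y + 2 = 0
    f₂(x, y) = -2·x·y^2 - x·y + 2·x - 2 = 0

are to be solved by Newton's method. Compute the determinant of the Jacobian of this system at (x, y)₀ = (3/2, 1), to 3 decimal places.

J = [[-8·x·y - 1, -4·x^2 - 10·y + 2], [-2·y^2 - y + 2, -4·x·y - x]].
At the point, J = [[-13.000, -17.000], [-1.000, -7.500]].
det J = 80.500.

80.500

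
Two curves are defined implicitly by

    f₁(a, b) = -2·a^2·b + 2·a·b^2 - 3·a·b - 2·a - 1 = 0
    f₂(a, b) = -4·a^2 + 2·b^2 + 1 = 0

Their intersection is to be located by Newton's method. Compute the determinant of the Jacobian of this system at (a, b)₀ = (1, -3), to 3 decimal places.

J = [[-4·a·b + 2·b^2 - 3·b - 2, -2·a^2 + 4·a·b - 3·a], [-8·a, 4·b]].
At the point, J = [[37.000, -17.000], [-8.000, -12.000]].
det J = -580.000.

-580.000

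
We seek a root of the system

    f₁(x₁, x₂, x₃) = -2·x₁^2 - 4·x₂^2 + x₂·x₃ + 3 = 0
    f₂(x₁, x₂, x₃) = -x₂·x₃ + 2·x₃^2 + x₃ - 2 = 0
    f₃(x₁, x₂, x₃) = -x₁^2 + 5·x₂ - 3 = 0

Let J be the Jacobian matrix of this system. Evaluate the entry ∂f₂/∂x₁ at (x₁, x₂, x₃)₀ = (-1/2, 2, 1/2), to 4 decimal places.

∂f₂/∂x₁ = 0.
At (-1/2, 2, 1/2) this is 0.0000.

0.0000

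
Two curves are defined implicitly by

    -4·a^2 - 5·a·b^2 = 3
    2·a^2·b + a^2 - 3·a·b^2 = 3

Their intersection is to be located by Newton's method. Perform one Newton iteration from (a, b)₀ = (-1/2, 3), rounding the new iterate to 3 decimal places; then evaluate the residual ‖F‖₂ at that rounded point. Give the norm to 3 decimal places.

At (-1/2, 3): F = (18.500, 12.250).
Jacobian J = [[-8·a - 5·b^2, -10·a·b], [4·a·b + 2·a - 3·b^2, 2·a^2 - 6·a·b]].
At the point, J = [[-41.000, 15.000], [-34.000, 9.500]] (det J = 120.500).
Solving J·Δ = −F gives Δ = (0.066, -1.052).
Then the next iterate is (a, b)₁ = (-0.434, 1.948).
Re-evaluating at (-0.434, 1.948): F = (4.48108, 2.86290), so ‖F‖₂ = 5.318.

5.318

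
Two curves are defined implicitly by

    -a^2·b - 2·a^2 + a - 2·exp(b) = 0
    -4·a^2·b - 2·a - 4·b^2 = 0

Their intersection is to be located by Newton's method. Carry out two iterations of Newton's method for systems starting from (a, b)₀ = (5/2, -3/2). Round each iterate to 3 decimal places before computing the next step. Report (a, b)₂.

At (5/2, -3/2): F = (-1.07126, 23.500).
Jacobian J = [[-2·a·b - 4·a + 1, -a^2 - 2·exp(b)], [-8·a·b - 2, -4·a^2 - 8·b]].
At the point, J = [[-1.500, -6.69626], [28.000, -13.000]] (det J = 206.99529).
Solving J·Δ = −F gives Δ = (-0.827, 0.025).
Then the next iterate is (a, b)₁ = (1.673, -1.475).
Round to (1.673, -1.475) and repeat: F = (-0.25400, 4.46518), J = [[-0.75665, -3.25649], [17.74140, 0.60428]].
Δ = (-0.251, -0.020), so (a, b)₂ = (1.422, -1.495).

(1.422, -1.495)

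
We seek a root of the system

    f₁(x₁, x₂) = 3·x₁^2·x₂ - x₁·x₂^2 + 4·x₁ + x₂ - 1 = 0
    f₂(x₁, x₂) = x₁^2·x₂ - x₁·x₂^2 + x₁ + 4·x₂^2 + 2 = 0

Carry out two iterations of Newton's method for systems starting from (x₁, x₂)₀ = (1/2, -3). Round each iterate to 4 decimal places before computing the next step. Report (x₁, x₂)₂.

(0.5974, -0.4741)

At (1/2, -3): F = (-8.7500, 33.2500).
Jacobian J = [[6·x₁·x₂ - x₂^2 + 4, 3·x₁^2 - 2·x₁·x₂ + 1], [2·x₁·x₂ - x₂^2 + 1, x₁^2 - 2·x₁·x₂ + 8·x₂]].
At the point, J = [[-14.0000, 4.7500], [-11.0000, -20.7500]] (det J = 342.7500).
Solving J·Δ = −F gives Δ = (-0.0689, 1.6389).
Then the next iterate is (x₁, x₂)₁ = (0.4311, -1.3611).
Round to (0.4311, -1.3611) and repeat: F = (-2.194223, 8.789863), J = [[-1.373214, 2.731082], [-2.026134, -9.529412]].
Δ = (0.1663, 0.8870), so (x₁, x₂)₂ = (0.5974, -0.4741).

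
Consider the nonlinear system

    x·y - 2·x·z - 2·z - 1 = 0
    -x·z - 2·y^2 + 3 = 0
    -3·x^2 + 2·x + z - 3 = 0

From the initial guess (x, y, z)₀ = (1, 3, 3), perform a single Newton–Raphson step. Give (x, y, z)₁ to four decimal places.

At (1, 3, 3): F = (-10.0000, -18.0000, -1.0000).
Jacobian J = [[y - 2·z, x, -2·x - 2], [-z, -4·y, -x], [-6·x + 2, 0, 1]].
At the point, J = [[-3.0000, 1.0000, -4.0000], [-3.0000, -12.0000, -1.0000], [-4.0000, 0.0000, 1.0000]] (det J = 235.0000).
Solving J·Δ = −F gives Δ = (-0.7957, -1.1191, -2.1830).
Then the next iterate is (x, y, z)₁ = (0.2043, 1.8809, 0.8170).

(0.2043, 1.8809, 0.8170)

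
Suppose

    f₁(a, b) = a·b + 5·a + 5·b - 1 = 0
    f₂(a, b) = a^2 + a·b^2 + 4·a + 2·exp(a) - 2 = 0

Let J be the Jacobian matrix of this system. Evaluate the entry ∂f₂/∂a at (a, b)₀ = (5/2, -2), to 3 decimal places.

37.365

∂f₂/∂a = 2·a + b^2 + 2·exp(a) + 4.
At (5/2, -2) this is 37.365.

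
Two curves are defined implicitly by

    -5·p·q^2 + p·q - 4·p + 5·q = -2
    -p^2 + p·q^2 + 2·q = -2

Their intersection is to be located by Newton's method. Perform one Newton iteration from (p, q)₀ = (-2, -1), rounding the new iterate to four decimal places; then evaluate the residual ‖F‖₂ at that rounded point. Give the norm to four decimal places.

10.1980

At (-2, -1): F = (17.0000, -6.0000).
Jacobian J = [[-5·q^2 + q - 4, -10·p·q + p + 5], [-2·p + q^2, 2·p·q + 2]].
At the point, J = [[-10.0000, -17.0000], [5.0000, 6.0000]] (det J = 25.0000).
Solving J·Δ = −F gives Δ = (0.0000, 1.0000).
Then the next iterate is (p, q)₁ = (-2.0000, 0.0000).
Re-evaluating at (-2.0000, 0.0000): F = (10.0000, -2.0000), so ‖F‖₂ = 10.1980.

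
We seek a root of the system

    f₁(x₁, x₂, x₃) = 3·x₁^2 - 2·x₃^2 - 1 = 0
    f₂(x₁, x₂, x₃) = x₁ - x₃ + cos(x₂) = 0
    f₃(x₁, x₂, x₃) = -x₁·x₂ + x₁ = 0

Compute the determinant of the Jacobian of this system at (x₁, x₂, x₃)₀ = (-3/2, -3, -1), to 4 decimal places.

-9.7579

J = [[6·x₁, 0, -4·x₃], [1, -sin(x₂), -1], [-x₂ + 1, -x₁, 0]].
At the point, J = [[-9.0000, 0.0000, 4.0000], [1.0000, 0.141120, -1.0000], [4.0000, 1.5000, 0.0000]].
det J = -9.7579.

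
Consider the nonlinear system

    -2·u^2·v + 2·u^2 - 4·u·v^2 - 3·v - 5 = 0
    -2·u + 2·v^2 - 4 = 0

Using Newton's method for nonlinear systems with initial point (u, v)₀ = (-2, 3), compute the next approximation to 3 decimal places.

At (-2, 3): F = (42.000, 18.000).
Jacobian J = [[-4·u·v + 4·u - 4·v^2, -2·u^2 - 8·u·v - 3], [-2, 4·v]].
At the point, J = [[-20.000, 37.000], [-2.000, 12.000]] (det J = -166.000).
Solving J·Δ = −F gives Δ = (-0.976, -1.663).
Then the next iterate is (u, v)₁ = (-2.976, 1.337).

(-2.976, 1.337)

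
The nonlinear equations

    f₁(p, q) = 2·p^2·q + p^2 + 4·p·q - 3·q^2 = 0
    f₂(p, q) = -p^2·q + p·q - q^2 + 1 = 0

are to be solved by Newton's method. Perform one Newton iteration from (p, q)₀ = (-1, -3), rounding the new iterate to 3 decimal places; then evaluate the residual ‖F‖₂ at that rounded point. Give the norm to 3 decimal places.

5.327

At (-1, -3): F = (-20.000, -2.000).
Jacobian J = [[4·p·q + 2·p + 4·q, 2·p^2 + 4·p - 6·q], [-2·p·q + q, -p^2 + p - 2·q]].
At the point, J = [[-2.000, 16.000], [-9.000, 4.000]] (det J = 136.000).
Solving J·Δ = −F gives Δ = (0.353, 1.294).
Then the next iterate is (p, q)₁ = (-0.647, -1.706).
Re-evaluating at (-0.647, -1.706): F = (-5.32586, -0.09251), so ‖F‖₂ = 5.327.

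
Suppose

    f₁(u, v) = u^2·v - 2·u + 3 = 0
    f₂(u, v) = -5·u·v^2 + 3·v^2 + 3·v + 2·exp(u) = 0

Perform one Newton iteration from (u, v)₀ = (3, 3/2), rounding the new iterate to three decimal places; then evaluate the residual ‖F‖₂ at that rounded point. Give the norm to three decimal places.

9.590

At (3, 3/2): F = (10.500, 17.67107).
Jacobian J = [[2·u·v - 2, u^2], [-5·v^2 + 2·exp(u), -10·u·v + 6·v + 3]].
At the point, J = [[7.000, 9.000], [28.92107, -33.000]] (det J = -491.28966).
Solving J·Δ = −F gives Δ = (-1.029, -0.366).
Then the next iterate is (u, v)₁ = (1.971, 1.134).
Re-evaluating at (1.971, 1.134): F = (3.46341, 8.94247), so ‖F‖₂ = 9.590.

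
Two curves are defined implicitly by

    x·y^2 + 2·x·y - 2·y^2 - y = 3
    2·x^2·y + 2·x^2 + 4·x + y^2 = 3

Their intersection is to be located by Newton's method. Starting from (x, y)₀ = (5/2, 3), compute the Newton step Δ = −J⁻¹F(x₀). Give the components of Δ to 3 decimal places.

At (5/2, 3): F = (13.500, 66.000).
Jacobian J = [[y^2 + 2·y, 2·x·y + 2·x - 4·y - 1], [4·x·y + 4·x + 4, 2·x^2 + 2·y]].
At the point, J = [[15.000, 7.000], [44.000, 18.500]] (det J = -30.500).
Solving J·Δ = −F gives Δ = (-6.959, 12.984).

(-6.959, 12.984)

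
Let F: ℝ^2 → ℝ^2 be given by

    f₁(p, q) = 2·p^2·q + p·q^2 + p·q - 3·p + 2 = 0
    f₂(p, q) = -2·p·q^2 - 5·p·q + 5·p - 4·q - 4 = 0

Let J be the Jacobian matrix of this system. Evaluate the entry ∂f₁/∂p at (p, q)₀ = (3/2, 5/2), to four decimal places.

20.7500

∂f₁/∂p = 4·p·q + q^2 + q - 3.
At (3/2, 5/2) this is 20.7500.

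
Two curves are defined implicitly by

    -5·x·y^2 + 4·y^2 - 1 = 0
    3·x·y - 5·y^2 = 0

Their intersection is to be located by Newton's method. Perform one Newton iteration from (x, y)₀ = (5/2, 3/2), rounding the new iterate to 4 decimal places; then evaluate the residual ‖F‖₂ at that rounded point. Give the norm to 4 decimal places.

At (5/2, 3/2): F = (-20.1250, 0.0000).
Jacobian J = [[-5·y^2, -10·x·y + 8·y], [3·y, 3·x - 10·y]].
At the point, J = [[-11.2500, -25.5000], [4.5000, -7.5000]] (det J = 199.1250).
Solving J·Δ = −F gives Δ = (-0.7580, -0.4548).
Then the next iterate is (x, y)₁ = (1.7420, 1.0452).
Re-evaluating at (1.7420, 1.0452): F = (-6.145407, 0.0000), so ‖F‖₂ = 6.1454.

6.1454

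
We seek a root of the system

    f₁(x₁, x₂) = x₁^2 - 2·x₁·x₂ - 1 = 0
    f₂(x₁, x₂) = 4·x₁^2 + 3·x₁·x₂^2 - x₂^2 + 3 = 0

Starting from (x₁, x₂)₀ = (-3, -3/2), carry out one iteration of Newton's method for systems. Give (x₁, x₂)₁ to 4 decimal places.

(6.5556, 3.4444)

At (-3, -3/2): F = (-1.0000, 16.5000).
Jacobian J = [[2·x₁ - 2·x₂, -2·x₁], [8·x₁ + 3·x₂^2, 6·x₁·x₂ - 2·x₂]].
At the point, J = [[-3.0000, 6.0000], [-17.2500, 30.0000]] (det J = 13.5000).
Solving J·Δ = −F gives Δ = (9.5556, 4.9444).
Then the next iterate is (x₁, x₂)₁ = (6.5556, 3.4444).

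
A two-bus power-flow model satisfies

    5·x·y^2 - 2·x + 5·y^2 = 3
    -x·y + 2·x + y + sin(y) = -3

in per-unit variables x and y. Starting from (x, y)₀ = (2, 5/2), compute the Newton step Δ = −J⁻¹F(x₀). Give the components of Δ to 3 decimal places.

(-35.475, 12.679)

At (2, 5/2): F = (86.750, 5.09847).
Jacobian J = [[5·y^2 - 2, 10·x·y + 10·y], [-y + 2, -x + cos(y) + 1]].
At the point, J = [[29.250, 75.000], [-0.500, -1.80114]] (det J = -15.18345).
Solving J·Δ = −F gives Δ = (-35.475, 12.679).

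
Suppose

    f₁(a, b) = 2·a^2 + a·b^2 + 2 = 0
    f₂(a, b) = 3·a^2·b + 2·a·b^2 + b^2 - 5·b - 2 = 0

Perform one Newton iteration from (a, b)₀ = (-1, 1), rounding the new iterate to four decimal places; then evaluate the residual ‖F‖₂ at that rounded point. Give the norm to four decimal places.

191.4511

At (-1, 1): F = (3.0000, -5.0000).
Jacobian J = [[4·a + b^2, 2·a·b], [6·a·b + 2·b^2, 3·a^2 + 4·a·b + 2·b - 5]].
At the point, J = [[-3.0000, -2.0000], [-4.0000, -4.0000]] (det J = 4.0000).
Solving J·Δ = −F gives Δ = (5.5000, -6.7500).
Then the next iterate is (a, b)₁ = (4.5000, -5.7500).
Re-evaluating at (4.5000, -5.7500): F = (191.281250, 8.0625), so ‖F‖₂ = 191.4511.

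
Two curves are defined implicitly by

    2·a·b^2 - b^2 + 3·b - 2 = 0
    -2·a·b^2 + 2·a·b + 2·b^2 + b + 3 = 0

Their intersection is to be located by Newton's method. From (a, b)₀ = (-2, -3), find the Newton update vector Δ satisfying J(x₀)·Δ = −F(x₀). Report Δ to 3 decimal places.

At (-2, -3): F = (-56.000, 66.000).
Jacobian J = [[2·b^2, 4·a·b - 2·b + 3], [-2·b^2 + 2·b, -4·a·b + 2·a + 4·b + 1]].
At the point, J = [[18.000, 33.000], [-24.000, -39.000]] (det J = 90.000).
Solving J·Δ = −F gives Δ = (-0.067, 1.733).

(-0.067, 1.733)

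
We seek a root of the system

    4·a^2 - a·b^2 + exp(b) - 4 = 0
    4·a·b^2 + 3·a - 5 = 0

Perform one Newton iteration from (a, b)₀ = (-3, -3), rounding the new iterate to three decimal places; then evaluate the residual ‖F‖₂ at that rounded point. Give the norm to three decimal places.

40.914

At (-3, -3): F = (59.04979, -122.000).
Jacobian J = [[8·a - b^2, -2·a·b + exp(b)], [4·b^2 + 3, 8·a·b]].
At the point, J = [[-33.000, -17.95021], [39.000, 72.000]] (det J = -1675.94170).
Solving J·Δ = −F gives Δ = (1.230, 1.028).
Then the next iterate is (a, b)₁ = (-1.770, -1.972).
Re-evaluating at (-1.770, -1.972): F = (15.55393, -37.84259), so ‖F‖₂ = 40.914.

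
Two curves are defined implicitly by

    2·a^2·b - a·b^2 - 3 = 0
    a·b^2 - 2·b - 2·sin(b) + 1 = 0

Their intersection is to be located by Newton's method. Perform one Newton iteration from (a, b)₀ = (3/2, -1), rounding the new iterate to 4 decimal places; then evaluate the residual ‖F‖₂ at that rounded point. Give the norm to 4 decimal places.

3.2592

At (3/2, -1): F = (-9.0000, 6.182942).
Jacobian J = [[4·a·b - b^2, 2·a^2 - 2·a·b], [b^2, 2·a·b - 2·cos(b) - 2]].
At the point, J = [[-7.0000, 7.5000], [1.0000, -6.080605]] (det J = 35.064232).
Solving J·Δ = −F gives Δ = (-0.2382, 0.9777).
Then the next iterate is (a, b)₁ = (1.2618, -0.0223).
Re-evaluating at (1.2618, -0.0223): F = (-3.071637, 1.089824), so ‖F‖₂ = 3.2592.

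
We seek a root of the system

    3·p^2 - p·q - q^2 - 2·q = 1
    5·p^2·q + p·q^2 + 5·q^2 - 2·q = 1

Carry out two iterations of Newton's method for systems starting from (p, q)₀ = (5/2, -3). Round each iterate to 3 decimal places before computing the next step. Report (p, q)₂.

At (5/2, -3): F = (22.250, -21.250).
Jacobian J = [[6·p - q, -p - 2·q - 2], [10·p·q + q^2, 5·p^2 + 2·p·q + 10·q - 2]].
At the point, J = [[18.000, 1.500], [-66.000, -15.750]] (det J = -184.500).
Solving J·Δ = −F gives Δ = (-1.727, 5.886).
Then the next iterate is (p, q)₁ = (0.773, 2.886).
Round to (0.773, 2.886) and repeat: F = (-15.53929, 49.93364), J = [[1.752, -8.545], [30.63778, 34.30940]].
Δ = (0.331, -1.751), so (p, q)₂ = (1.104, 1.135).

(1.104, 1.135)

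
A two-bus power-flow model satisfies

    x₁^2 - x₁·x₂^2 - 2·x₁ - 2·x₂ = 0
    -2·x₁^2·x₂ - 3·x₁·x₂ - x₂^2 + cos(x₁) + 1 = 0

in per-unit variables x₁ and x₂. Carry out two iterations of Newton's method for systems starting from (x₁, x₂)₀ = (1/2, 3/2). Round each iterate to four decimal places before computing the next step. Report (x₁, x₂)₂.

At (1/2, 3/2): F = (-4.8750, -3.372417).
Jacobian J = [[2·x₁ - x₂^2 - 2, -2·x₁·x₂ - 2], [-4·x₁·x₂ - 3·x₂ - sin(x₁), -2·x₁^2 - 3·x₁ - 2·x₂]].
At the point, J = [[-3.2500, -3.5000], [-7.979426, -5.0000]] (det J = -11.677989).
Solving J·Δ = −F gives Δ = (1.0765, -2.3925).
Then the next iterate is (x₁, x₂)₁ = (1.5765, -0.8925).
Round to (1.5765, -0.8925) and repeat: F = (-0.138419, 8.855173), J = [[0.356444, 0.814052], [7.305621, -7.915204]].
Δ = (-0.6972, 0.4753), so (x₁, x₂)₂ = (0.8793, -0.4172).

(0.8793, -0.4172)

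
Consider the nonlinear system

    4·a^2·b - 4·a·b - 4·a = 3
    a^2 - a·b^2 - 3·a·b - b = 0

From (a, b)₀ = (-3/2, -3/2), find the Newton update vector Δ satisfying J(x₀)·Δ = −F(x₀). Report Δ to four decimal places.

At (-3/2, -3/2): F = (-19.5000, 0.3750).
Jacobian J = [[8·a·b - 4·b - 4, 4·a^2 - 4·a], [2·a - b^2 - 3·b, -2·a·b - 3·a - 1]].
At the point, J = [[20.0000, 15.0000], [-0.7500, -1.0000]] (det J = -8.7500).
Solving J·Δ = −F gives Δ = (1.5857, -0.8143).

(1.5857, -0.8143)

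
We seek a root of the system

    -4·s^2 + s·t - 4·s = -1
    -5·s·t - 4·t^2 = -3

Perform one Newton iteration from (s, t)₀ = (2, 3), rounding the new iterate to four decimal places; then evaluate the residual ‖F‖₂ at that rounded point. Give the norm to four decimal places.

At (2, 3): F = (-17.0000, -63.0000).
Jacobian J = [[-8·s + t - 4, s], [-5·t, -5·s - 8·t]].
At the point, J = [[-17.0000, 2.0000], [-15.0000, -34.0000]] (det J = 608.0000).
Solving J·Δ = −F gives Δ = (-1.1579, -1.3421).
Then the next iterate is (s, t)₁ = (0.8421, 1.6579).
Re-evaluating at (0.8421, 1.6579): F = (-3.808812, -14.975118), so ‖F‖₂ = 15.4519.

15.4519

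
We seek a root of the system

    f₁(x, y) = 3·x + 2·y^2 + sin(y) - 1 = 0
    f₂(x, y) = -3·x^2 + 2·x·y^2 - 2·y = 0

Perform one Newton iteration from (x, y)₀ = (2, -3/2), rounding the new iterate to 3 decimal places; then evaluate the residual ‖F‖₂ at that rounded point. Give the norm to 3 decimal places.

At (2, -3/2): F = (8.50251, 0.000).
Jacobian J = [[3, 4·y + cos(y)], [-6·x + 2·y^2, 4·x·y - 2]].
At the point, J = [[3.000, -5.92926], [-7.500, -14.000]] (det J = -86.46947).
Solving J·Δ = −F gives Δ = (-1.377, 0.737).
Then the next iterate is (x, y)₁ = (0.623, -0.763).
Re-evaluating at (0.623, -0.763): F = (1.34225, 1.08700), so ‖F‖₂ = 1.727.

1.727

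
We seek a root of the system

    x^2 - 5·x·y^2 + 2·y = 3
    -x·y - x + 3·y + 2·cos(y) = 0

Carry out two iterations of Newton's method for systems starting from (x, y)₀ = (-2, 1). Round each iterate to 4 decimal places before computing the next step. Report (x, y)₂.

(2.6930, 3.4951)

At (-2, 1): F = (13.0000, 8.080605).
Jacobian J = [[2·x - 5·y^2, -10·x·y + 2], [-y - 1, -x - 2·sin(y) + 3]].
At the point, J = [[-9.0000, 22.0000], [-2.0000, 3.317058]] (det J = 14.146478).
Solving J·Δ = −F gives Δ = (9.5184, 3.3030).
Then the next iterate is (x, y)₁ = (7.5184, 4.3030).
Round to (7.5184, 4.3030) and repeat: F = (-633.913953, -27.757173), J = [[-77.542245, -321.516752], [-5.3030, -2.683672]].
Δ = (-4.8254, -0.8079), so (x, y)₂ = (2.6930, 3.4951).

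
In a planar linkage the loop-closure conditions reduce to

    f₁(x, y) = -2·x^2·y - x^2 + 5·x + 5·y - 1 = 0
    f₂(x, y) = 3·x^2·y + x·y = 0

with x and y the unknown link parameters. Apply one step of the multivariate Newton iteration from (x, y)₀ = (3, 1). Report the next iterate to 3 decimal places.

(4.049, -0.664)

At (3, 1): F = (-8.000, 30.000).
Jacobian J = [[-4·x·y - 2·x + 5, -2·x^2 + 5], [6·x·y + y, 3·x^2 + x]].
At the point, J = [[-13.000, -13.000], [19.000, 30.000]] (det J = -143.000).
Solving J·Δ = −F gives Δ = (1.049, -1.664).
Then the next iterate is (x, y)₁ = (4.049, -0.664).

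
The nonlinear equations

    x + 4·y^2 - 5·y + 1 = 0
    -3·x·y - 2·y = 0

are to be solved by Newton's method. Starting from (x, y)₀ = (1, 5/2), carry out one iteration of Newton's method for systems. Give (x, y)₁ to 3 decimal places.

At (1, 5/2): F = (14.500, -12.500).
Jacobian J = [[1, 8·y - 5], [-3·y, -3·x - 2]].
At the point, J = [[1.000, 15.000], [-7.500, -5.000]] (det J = 107.500).
Solving J·Δ = −F gives Δ = (-1.070, -0.895).
Then the next iterate is (x, y)₁ = (-0.070, 1.605).

(-0.070, 1.605)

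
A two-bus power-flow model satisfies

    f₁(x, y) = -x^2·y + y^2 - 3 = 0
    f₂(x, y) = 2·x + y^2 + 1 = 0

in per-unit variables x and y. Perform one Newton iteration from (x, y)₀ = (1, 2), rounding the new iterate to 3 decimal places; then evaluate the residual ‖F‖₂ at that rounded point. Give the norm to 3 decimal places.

2.731

At (1, 2): F = (-1.000, 7.000).
Jacobian J = [[-2·x·y, -x^2 + 2·y], [2, 2·y]].
At the point, J = [[-4.000, 3.000], [2.000, 4.000]] (det J = -22.000).
Solving J·Δ = −F gives Δ = (-1.136, -1.182).
Then the next iterate is (x, y)₁ = (-0.136, 0.818).
Re-evaluating at (-0.136, 0.818): F = (-2.34601, 1.39712), so ‖F‖₂ = 2.731.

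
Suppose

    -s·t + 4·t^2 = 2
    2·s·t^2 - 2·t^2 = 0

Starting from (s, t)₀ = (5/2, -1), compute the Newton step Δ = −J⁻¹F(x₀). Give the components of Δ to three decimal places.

At (5/2, -1): F = (4.500, 3.000).
Jacobian J = [[-t, -s + 8·t], [2·t^2, 4·s·t - 4·t]].
At the point, J = [[1.000, -10.500], [2.000, -6.000]] (det J = 15.000).
Solving J·Δ = −F gives Δ = (-0.300, 0.400).

(-0.300, 0.400)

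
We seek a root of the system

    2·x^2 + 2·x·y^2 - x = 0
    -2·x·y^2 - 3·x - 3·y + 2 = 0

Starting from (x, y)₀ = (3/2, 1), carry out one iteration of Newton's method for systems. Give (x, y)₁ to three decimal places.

(1.409, 0.106)

At (3/2, 1): F = (6.000, -8.500).
Jacobian J = [[4·x + 2·y^2 - 1, 4·x·y], [-2·y^2 - 3, -4·x·y - 3]].
At the point, J = [[7.000, 6.000], [-5.000, -9.000]] (det J = -33.000).
Solving J·Δ = −F gives Δ = (-0.091, -0.894).
Then the next iterate is (x, y)₁ = (1.409, 0.106).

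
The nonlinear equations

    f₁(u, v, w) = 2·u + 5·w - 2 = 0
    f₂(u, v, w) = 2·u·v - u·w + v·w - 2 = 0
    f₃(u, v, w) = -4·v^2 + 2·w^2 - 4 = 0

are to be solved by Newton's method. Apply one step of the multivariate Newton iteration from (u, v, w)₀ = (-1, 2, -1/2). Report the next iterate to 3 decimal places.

At (-1, 2, -1/2): F = (-6.500, -7.500, -19.500).
Jacobian J = [[2, 0, 5], [2·v - w, 2·u + w, -u + v], [0, -8·v, 4·w]].
At the point, J = [[2.000, 0.000, 5.000], [4.500, -2.500, 3.000], [0.000, -16.000, -2.000]] (det J = -254.000).
Solving J·Δ = −F gives Δ = (0.046, -1.379, 1.281).
Then the next iterate is (u, v, w)₁ = (-0.954, 0.621, 0.781).

(-0.954, 0.621, 0.781)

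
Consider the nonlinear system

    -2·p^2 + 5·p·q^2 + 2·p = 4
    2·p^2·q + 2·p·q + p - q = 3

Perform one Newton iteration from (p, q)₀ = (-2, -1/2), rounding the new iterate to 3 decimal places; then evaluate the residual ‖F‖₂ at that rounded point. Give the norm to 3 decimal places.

6.442

At (-2, -1/2): F = (-18.500, -6.500).
Jacobian J = [[-4·p + 5·q^2 + 2, 10·p·q], [4·p·q + 2·q + 1, 2·p^2 + 2·p - 1]].
At the point, J = [[11.250, 10.000], [4.000, 3.000]] (det J = -6.250).
Solving J·Δ = −F gives Δ = (1.520, 0.140).
Then the next iterate is (p, q)₁ = (-0.480, -0.360).
Re-evaluating at (-0.480, -0.360): F = (-5.73184, -2.94029), so ‖F‖₂ = 6.442.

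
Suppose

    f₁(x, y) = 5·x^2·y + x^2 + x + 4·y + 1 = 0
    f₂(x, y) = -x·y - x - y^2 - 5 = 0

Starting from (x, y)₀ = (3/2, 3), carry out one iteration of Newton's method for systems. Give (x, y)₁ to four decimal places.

(1.2594, 0.4617)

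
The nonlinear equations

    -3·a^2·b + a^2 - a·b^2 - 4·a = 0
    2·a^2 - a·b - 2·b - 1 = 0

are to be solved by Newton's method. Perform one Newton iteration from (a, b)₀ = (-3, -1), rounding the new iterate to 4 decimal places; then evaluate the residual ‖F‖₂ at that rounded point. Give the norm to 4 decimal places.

At (-3, -1): F = (51.0000, 16.0000).
Jacobian J = [[-6·a·b + 2·a - b^2 - 4, -3·a^2 - 2·a·b], [4·a - b, -a - 2]].
At the point, J = [[-29.0000, -33.0000], [-11.0000, 1.0000]] (det J = -392.0000).
Solving J·Δ = −F gives Δ = (1.4770, 0.2474).
Then the next iterate is (a, b)₁ = (-1.5230, -0.7526).
Re-evaluating at (-1.5230, -0.7526): F = (14.511199, 3.998048), so ‖F‖₂ = 15.0519.

15.0519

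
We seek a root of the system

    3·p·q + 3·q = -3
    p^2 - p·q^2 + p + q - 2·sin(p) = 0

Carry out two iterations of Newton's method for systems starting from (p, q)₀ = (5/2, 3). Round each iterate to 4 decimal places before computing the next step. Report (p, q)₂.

At (5/2, 3): F = (34.5000, -11.946944).
Jacobian J = [[3·q, 3·p + 3], [2·p - q^2 - 2·cos(p) + 1, -2·p·q + 1]].
At the point, J = [[9.0000, 10.5000], [-1.397713, -14.0000]] (det J = -111.324016).
Solving J·Δ = −F gives Δ = (-3.2119, -0.5327).
Then the next iterate is (p, q)₁ = (-0.7119, 2.4673).
Round to (-0.7119, 2.4673) and repeat: F = (5.132487, 7.902489), J = [[7.4019, 0.8643], [-8.025613, 4.512942]].
Δ = (-0.4049, -2.4711), so (p, q)₂ = (-1.1168, -0.0038).

(-1.1168, -0.0038)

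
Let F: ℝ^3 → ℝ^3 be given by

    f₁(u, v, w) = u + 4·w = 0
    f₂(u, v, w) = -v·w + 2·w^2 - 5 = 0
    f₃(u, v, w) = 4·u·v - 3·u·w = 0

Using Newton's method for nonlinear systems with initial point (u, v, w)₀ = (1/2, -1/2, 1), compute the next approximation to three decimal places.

At (1/2, -1/2, 1): F = (4.500, -2.500, -2.500).
Jacobian J = [[1, 0, 4], [0, -w, -v + 4·w], [4·v - 3·w, 4·u, -3·u]].
At the point, J = [[1.000, 0.000, 4.000], [0.000, -1.000, 4.500], [-5.000, 2.000, -1.500]] (det J = -27.500).
Solving J·Δ = −F gives Δ = (-2.318, -4.955, -0.545).
Then the next iterate is (u, v, w)₁ = (-1.818, -5.455, 0.455).

(-1.818, -5.455, 0.455)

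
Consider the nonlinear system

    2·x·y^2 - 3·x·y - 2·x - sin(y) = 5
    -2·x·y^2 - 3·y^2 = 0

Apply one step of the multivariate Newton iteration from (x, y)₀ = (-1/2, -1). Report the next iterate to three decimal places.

(0.433, -0.034)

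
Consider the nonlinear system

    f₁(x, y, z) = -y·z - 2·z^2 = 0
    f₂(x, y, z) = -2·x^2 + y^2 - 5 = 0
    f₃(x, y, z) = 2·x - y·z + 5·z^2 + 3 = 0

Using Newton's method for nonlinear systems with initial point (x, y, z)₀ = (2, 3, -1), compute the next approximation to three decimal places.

(0.194, 1.258, -0.258)

At (2, 3, -1): F = (1.000, -4.000, 15.000).
Jacobian J = [[0, -z, -y - 4·z], [-4·x, 2·y, 0], [2, -z, -y + 10·z]].
At the point, J = [[0.000, 1.000, 1.000], [-8.000, 6.000, 0.000], [2.000, 1.000, -13.000]] (det J = -124.000).
Solving J·Δ = −F gives Δ = (-1.806, -1.742, 0.742).
Then the next iterate is (x, y, z)₁ = (0.194, 1.258, -0.258).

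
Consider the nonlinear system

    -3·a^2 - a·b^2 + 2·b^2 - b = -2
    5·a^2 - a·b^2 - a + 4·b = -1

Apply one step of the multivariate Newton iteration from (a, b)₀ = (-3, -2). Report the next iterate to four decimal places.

At (-3, -2): F = (-3.0000, 53.0000).
Jacobian J = [[-6·a - b^2, -2·a·b + 4·b - 1], [10·a - b^2 - 1, -2·a·b + 4]].
At the point, J = [[14.0000, -21.0000], [-35.0000, -8.0000]] (det J = -847.0000).
Solving J·Δ = −F gives Δ = (1.3424, 0.7521).
Then the next iterate is (a, b)₁ = (-1.6576, -1.2479).

(-1.6576, -1.2479)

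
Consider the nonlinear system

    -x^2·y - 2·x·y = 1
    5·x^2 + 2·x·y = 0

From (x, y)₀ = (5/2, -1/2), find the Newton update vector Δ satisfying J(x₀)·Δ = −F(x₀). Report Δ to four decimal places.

(-1.2054, 0.0361)

At (5/2, -1/2): F = (4.6250, 28.7500).
Jacobian J = [[-2·x·y - 2·y, -x^2 - 2·x], [10·x + 2·y, 2·x]].
At the point, J = [[3.5000, -11.2500], [24.0000, 5.0000]] (det J = 287.5000).
Solving J·Δ = −F gives Δ = (-1.2054, 0.0361).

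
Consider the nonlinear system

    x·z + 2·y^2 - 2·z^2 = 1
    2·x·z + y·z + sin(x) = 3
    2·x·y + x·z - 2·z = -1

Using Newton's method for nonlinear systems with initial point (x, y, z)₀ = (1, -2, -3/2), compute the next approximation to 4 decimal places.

(0.6361, -2.8424, -2.6835)

At (1, -2, -3/2): F = (1.0000, -2.158529, -1.5000).
Jacobian J = [[z, 4·y, x - 4·z], [2·z + cos(x), z, 2·x + y], [2·y + z, 2·x, x - 2]].
At the point, J = [[-1.5000, -8.0000, 7.0000], [-2.459698, -1.5000, 0.0000], [-5.5000, 2.0000, -1.0000]] (det J = -74.758186).
Solving J·Δ = −F gives Δ = (-0.3639, -0.8424, -1.1835).
Then the next iterate is (x, y, z)₁ = (0.6361, -2.8424, -2.6835).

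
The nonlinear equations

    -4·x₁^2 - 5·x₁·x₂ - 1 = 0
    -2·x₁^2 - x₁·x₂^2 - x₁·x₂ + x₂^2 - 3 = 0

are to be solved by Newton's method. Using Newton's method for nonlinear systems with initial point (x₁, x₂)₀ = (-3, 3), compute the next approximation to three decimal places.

At (-3, 3): F = (8.000, 24.000).
Jacobian J = [[-8·x₁ - 5·x₂, -5·x₁], [-4·x₁ - x₂^2 - x₂, -2·x₁·x₂ - x₁ + 2·x₂]].
At the point, J = [[9.000, 15.000], [0.000, 27.000]] (det J = 243.000).
Solving J·Δ = −F gives Δ = (0.593, -0.889).
Then the next iterate is (x₁, x₂)₁ = (-2.407, 2.111).

(-2.407, 2.111)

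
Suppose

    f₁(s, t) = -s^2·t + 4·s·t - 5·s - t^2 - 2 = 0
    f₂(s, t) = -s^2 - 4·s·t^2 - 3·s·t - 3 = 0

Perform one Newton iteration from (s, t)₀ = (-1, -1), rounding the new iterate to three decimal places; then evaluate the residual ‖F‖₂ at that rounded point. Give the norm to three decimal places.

At (-1, -1): F = (7.000, -3.000).
Jacobian J = [[-2·s·t + 4·t - 5, -s^2 + 4·s - 2·t], [-2·s - 4·t^2 - 3·t, -8·s·t - 3·s]].
At the point, J = [[-11.000, -3.000], [1.000, -5.000]] (det J = 58.000).
Solving J·Δ = −F gives Δ = (0.759, -0.448).
Then the next iterate is (s, t)₁ = (-0.241, -1.448).
Re-evaluating at (-0.241, -1.448): F = (-1.41173, -2.08376), so ‖F‖₂ = 2.517.

2.517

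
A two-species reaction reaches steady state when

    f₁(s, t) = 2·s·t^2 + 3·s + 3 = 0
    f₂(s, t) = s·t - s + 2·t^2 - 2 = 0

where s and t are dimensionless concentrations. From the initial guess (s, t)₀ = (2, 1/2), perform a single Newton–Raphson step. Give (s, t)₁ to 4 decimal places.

At (2, 1/2): F = (10.0000, -2.5000).
Jacobian J = [[2·t^2 + 3, 4·s·t], [t - 1, s + 4·t]].
At the point, J = [[3.5000, 4.0000], [-0.5000, 4.0000]] (det J = 16.0000).
Solving J·Δ = −F gives Δ = (-3.1250, 0.2344).
Then the next iterate is (s, t)₁ = (-1.1250, 0.7344).

(-1.1250, 0.7344)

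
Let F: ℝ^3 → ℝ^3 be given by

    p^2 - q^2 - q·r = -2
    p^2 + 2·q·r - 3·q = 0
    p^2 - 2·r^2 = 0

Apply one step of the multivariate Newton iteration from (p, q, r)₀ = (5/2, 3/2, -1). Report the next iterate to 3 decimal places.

(0.795, 0.186, 0.069)

At (5/2, 3/2, -1): F = (7.500, -1.250, 4.250).
Jacobian J = [[2·p, -2·q - r, -q], [2·p, 2·r - 3, 2·q], [2·p, 0, -4·r]].
At the point, J = [[5.000, -2.000, -1.500], [5.000, -5.000, 3.000], [5.000, 0.000, 4.000]] (det J = -127.500).
Solving J·Δ = −F gives Δ = (-1.705, -1.314, 1.069).
Then the next iterate is (p, q, r)₁ = (0.795, 0.186, 0.069).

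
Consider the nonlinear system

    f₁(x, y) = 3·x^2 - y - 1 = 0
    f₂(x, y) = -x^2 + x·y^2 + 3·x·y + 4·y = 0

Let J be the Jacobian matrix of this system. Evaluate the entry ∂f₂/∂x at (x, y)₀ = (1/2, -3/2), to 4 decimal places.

-3.2500

∂f₂/∂x = -2·x + y^2 + 3·y.
At (1/2, -3/2) this is -3.2500.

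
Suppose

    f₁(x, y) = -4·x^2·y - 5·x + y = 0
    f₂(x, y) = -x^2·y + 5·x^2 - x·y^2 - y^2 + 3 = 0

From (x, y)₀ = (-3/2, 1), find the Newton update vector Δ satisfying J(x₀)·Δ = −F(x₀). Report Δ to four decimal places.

(0.8925, 0.7184)

At (-3/2, 1): F = (-0.5000, 12.5000).
Jacobian J = [[-8·x·y - 5, -4·x^2 + 1], [-2·x·y + 10·x - y^2, -x^2 - 2·x·y - 2·y]].
At the point, J = [[7.0000, -8.0000], [-13.0000, -1.2500]] (det J = -112.7500).
Solving J·Δ = −F gives Δ = (0.8925, 0.7184).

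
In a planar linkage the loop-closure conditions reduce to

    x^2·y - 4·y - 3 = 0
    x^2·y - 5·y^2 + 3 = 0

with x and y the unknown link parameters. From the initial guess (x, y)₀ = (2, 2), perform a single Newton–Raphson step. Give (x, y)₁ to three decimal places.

(2.375, 1.625)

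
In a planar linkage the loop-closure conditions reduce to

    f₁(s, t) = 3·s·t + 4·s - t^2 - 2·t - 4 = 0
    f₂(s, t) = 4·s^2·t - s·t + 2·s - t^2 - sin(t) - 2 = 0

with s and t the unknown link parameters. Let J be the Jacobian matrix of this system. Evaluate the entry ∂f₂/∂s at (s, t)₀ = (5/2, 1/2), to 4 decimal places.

11.5000

∂f₂/∂s = 8·s·t - t + 2.
At (5/2, 1/2) this is 11.5000.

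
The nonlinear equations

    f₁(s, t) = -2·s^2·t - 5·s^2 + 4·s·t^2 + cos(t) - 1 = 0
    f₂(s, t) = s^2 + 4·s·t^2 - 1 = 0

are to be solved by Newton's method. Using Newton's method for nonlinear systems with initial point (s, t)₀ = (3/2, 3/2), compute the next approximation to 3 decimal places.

(0.828, 1.128)

At (3/2, 3/2): F = (-5.42926, 14.750).
Jacobian J = [[-4·s·t - 10·s + 4·t^2, -2·s^2 + 8·s·t - sin(t)], [2·s + 4·t^2, 8·s·t]].
At the point, J = [[-15.000, 12.50251], [12.000, 18.000]] (det J = -420.03006).
Solving J·Δ = −F gives Δ = (-0.672, -0.372).
Then the next iterate is (s, t)₁ = (0.828, 1.128).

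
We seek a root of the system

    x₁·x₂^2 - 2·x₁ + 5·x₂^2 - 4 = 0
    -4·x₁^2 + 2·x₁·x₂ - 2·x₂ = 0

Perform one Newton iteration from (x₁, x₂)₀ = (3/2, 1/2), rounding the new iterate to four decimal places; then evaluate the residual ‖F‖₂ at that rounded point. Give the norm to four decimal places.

3.4971

At (3/2, 1/2): F = (-5.3750, -8.5000).
Jacobian J = [[x₂^2 - 2, 2·x₁·x₂ + 10·x₂], [-8·x₁ + 2·x₂, 2·x₁ - 2]].
At the point, J = [[-1.7500, 6.5000], [-11.0000, 1.0000]] (det J = 69.7500).
Solving J·Δ = −F gives Δ = (-0.7151, 0.6344).
Then the next iterate is (x₁, x₂)₁ = (0.7849, 1.1344).
Re-evaluating at (0.7849, 1.1344): F = (1.874576, -2.952291), so ‖F‖₂ = 3.4971.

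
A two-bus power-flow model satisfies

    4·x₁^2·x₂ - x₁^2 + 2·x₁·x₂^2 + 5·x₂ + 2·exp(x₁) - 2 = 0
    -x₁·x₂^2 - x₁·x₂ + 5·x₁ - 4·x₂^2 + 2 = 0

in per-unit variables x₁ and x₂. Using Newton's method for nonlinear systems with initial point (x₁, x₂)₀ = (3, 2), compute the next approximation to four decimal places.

(1.8700, 1.4881)

At (3, 2): F = (135.171074, -17.0000).
Jacobian J = [[8·x₁·x₂ - 2·x₁ + 2·x₂^2 + 2·exp(x₁), 4·x₁^2 + 4·x₁·x₂ + 5], [-x₂^2 - x₂ + 5, -2·x₁·x₂ - x₁ - 8·x₂]].
At the point, J = [[90.171074, 65.0000], [-1.0000, -31.0000]] (det J = -2730.303289).
Solving J·Δ = −F gives Δ = (-1.1300, -0.5119).
Then the next iterate is (x₁, x₂)₁ = (1.8700, 1.4881).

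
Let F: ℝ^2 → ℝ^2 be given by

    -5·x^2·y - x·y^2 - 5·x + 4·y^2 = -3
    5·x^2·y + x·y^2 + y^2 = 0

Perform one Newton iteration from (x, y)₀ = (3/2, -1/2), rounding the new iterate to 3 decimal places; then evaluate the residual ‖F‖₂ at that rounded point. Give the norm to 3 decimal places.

1.759

At (3/2, -1/2): F = (1.750, -5.000).
Jacobian J = [[-10·x·y - y^2 - 5, -5·x^2 - 2·x·y + 8·y], [10·x·y + y^2, 5·x^2 + 2·x·y + 2·y]].
At the point, J = [[2.250, -13.750], [-7.250, 8.750]] (det J = -80.000).
Solving J·Δ = −F gives Δ = (-0.668, 0.018).
Then the next iterate is (x, y)₁ = (0.832, -0.482).
Re-evaluating at (0.832, -0.482): F = (1.24426, -1.24264), so ‖F‖₂ = 1.759.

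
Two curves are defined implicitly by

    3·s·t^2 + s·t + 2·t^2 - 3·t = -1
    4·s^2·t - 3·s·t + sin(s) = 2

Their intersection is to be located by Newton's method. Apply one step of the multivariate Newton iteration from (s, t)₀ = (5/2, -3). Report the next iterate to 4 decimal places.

At (5/2, -3): F = (88.0000, -53.901528).
Jacobian J = [[3·t^2 + t, 6·s·t + s + 4·t - 3], [8·s·t - 3·t + cos(s), 4·s^2 - 3·s]].
At the point, J = [[24.0000, -57.5000], [-51.801144, 17.5000]] (det J = -2558.565758).
Solving J·Δ = −F gives Δ = (-0.6095, 1.2761).
Then the next iterate is (s, t)₁ = (1.8905, -1.7239).

(1.8905, -1.7239)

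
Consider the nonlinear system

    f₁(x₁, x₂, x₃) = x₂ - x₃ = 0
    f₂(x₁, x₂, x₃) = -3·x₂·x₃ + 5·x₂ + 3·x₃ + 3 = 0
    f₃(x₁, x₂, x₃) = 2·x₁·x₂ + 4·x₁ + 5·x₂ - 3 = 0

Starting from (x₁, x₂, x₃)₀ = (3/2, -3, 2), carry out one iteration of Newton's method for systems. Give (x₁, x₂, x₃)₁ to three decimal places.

(8.455, 1.364, 1.364)

At (3/2, -3, 2): F = (-5.000, 12.000, -21.000).
Jacobian J = [[0, 1, -1], [0, -3·x₃ + 5, -3·x₂ + 3], [2·x₂ + 4, 2·x₁ + 5, 0]].
At the point, J = [[0.000, 1.000, -1.000], [0.000, -1.000, 12.000], [-2.000, 8.000, 0.000]] (det J = -22.000).
Solving J·Δ = −F gives Δ = (6.955, 4.364, -0.636).
Then the next iterate is (x₁, x₂, x₃)₁ = (8.455, 1.364, 1.364).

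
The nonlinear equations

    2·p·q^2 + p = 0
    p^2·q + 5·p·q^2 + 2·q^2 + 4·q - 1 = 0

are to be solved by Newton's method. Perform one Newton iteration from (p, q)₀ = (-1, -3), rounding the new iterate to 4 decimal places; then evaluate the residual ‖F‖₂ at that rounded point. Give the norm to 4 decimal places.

At (-1, -3): F = (-19.0000, -43.0000).
Jacobian J = [[2·q^2 + 1, 4·p·q], [2·p·q + 5·q^2, p^2 + 10·p·q + 4·q + 4]].
At the point, J = [[19.0000, 12.0000], [51.0000, 23.0000]] (det J = -175.0000).
Solving J·Δ = −F gives Δ = (0.4514, 0.8686).
Then the next iterate is (p, q)₁ = (-0.5486, -2.1314).
Re-evaluating at (-0.5486, -2.1314): F = (-5.533033, -13.542420), so ‖F‖₂ = 14.6291.

14.6291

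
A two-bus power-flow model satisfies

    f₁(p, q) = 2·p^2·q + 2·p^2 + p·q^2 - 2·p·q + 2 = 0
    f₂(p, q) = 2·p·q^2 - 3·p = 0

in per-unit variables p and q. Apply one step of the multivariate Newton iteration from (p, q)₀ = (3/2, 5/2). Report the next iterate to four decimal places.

(0.8308, 1.9738)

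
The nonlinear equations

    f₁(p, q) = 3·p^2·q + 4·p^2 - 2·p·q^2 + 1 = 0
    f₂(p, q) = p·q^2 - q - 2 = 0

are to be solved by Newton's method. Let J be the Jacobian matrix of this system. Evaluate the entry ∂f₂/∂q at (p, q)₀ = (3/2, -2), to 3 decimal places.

∂f₂/∂q = 2·p·q - 1.
At (3/2, -2) this is -7.000.

-7.000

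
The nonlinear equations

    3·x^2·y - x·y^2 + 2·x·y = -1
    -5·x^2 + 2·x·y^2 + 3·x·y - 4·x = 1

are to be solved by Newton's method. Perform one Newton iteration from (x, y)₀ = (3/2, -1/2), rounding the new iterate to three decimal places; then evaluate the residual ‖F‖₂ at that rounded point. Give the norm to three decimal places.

At (3/2, -1/2): F = (-4.250, -19.750).
Jacobian J = [[6·x·y - y^2 + 2·y, 3·x^2 - 2·x·y + 2·x], [-10·x + 2·y^2 + 3·y - 4, 4·x·y + 3·x]].
At the point, J = [[-5.750, 11.250], [-20.000, 1.500]] (det J = 216.375).
Solving J·Δ = −F gives Δ = (-0.997, -0.132).
Then the next iterate is (x, y)₁ = (0.503, -0.632).
Re-evaluating at (0.503, -0.632): F = (-0.31641, -4.82891), so ‖F‖₂ = 4.839.

4.839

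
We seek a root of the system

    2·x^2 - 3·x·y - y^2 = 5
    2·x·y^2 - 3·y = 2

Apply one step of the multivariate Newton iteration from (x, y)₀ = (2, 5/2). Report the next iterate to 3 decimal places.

(2.957, 0.884)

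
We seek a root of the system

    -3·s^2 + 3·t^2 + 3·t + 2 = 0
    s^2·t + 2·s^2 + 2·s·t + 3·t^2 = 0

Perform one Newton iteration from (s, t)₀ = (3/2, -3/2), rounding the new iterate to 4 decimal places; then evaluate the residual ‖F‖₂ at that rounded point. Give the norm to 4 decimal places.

At (3/2, -3/2): F = (-2.5000, 3.3750).
Jacobian J = [[-6·s, 6·t + 3], [2·s·t + 4·s + 2·t, s^2 + 2·s + 6·t]].
At the point, J = [[-9.0000, -6.0000], [-1.5000, -3.7500]] (det J = 24.7500).
Solving J·Δ = −F gives Δ = (-1.1970, 1.3788).
Then the next iterate is (s, t)₁ = (0.3030, -0.1212).
Re-evaluating at (0.3030, -0.1212): F = (1.405041, 0.143112), so ‖F‖₂ = 1.4123.

1.4123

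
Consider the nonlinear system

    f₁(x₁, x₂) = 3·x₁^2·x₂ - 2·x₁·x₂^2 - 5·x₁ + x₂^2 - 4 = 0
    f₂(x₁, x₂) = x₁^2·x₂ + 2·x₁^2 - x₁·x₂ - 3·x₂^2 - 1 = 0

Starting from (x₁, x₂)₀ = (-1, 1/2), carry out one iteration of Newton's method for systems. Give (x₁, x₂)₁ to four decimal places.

(-0.7410, 0.3253)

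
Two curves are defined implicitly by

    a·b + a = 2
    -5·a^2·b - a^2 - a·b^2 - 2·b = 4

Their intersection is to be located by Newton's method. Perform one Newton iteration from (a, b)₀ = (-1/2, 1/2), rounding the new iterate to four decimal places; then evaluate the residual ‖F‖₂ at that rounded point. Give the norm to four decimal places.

13.5880

At (-1/2, 1/2): F = (-2.7500, -5.7500).
Jacobian J = [[b + 1, a], [-10·a·b - 2·a - b^2, -5·a^2 - 2·a·b - 2]].
At the point, J = [[1.5000, -0.5000], [3.2500, -2.7500]] (det J = -2.5000).
Solving J·Δ = −F gives Δ = (1.8750, 0.1250).
Then the next iterate is (a, b)₁ = (1.3750, 0.6250).
Re-evaluating at (1.3750, 0.6250): F = (0.234375, -13.585938), so ‖F‖₂ = 13.5880.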